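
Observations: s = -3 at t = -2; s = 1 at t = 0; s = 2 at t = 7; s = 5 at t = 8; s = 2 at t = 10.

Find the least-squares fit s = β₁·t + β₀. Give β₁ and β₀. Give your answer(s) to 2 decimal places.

β₁ = 0.43, β₀ = -0.58

Entries of AᵀA: Σt·t = 217, Σt = 23, Σ1 = 5.
And Σt·s = 80, Σs = 7.
Determinant 217·5 − 23² = 556.
β₁ = (80·5 − 23·7)/556 = 239/556; β₀ = (217·7 − 23·80)/556 = -321/556.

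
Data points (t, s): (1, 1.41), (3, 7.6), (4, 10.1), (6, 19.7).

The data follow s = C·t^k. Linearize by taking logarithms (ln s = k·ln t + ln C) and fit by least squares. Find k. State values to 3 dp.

k = 1.460

Taking logs, ln s = k·ln t + ln C, so regress ln s on ln t.
Sums: Σln t = 4.2767, Σ(ln t)² = 6.3392, Σln s = 7.6649, Σln t·ln s = 10.7746.
Normal system: [[6.3392, 4.2767]; [4.2767, 4]]·[k, ln C]ᵀ = [10.7746, 7.6649]ᵀ.
Slope k = (n·Σln t·ln s − Σln t·Σln s)/(n·Σ(ln t)² − (Σln t)²) = (4·10.7746 − 4.2767·7.6649)/7.0668 = 1.46008; ln C = (Σln s − k·Σln t)/n = 0.35516.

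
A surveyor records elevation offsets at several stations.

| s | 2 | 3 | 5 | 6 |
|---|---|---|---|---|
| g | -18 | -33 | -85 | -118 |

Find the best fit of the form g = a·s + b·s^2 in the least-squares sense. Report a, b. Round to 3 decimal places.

a = -2.995, b = -2.783

The normal system XᵀX·[a, b]ᵀ = Xᵀg is [[74, 376]; [376, 2018]]·[a, b]ᵀ = [-1268, -6742]ᵀ.
Δ = 74·2018 − 376² = 7956.
a = ((-1268)·2018 − 376·(-6742))/7956 = -662/221; b = (74·(-6742) − 376·(-1268))/7956 = -615/221.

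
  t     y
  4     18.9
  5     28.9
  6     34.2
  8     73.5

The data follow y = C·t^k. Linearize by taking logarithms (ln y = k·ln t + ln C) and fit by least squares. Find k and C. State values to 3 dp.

Taking logs, ln y = k·ln t + ln C, so regress ln y on ln t.
Σln t = 6.8669, Σ(ln t)² = 12.0466, Σln y = 14.1325, Σln t·ln y = 24.7533.
Equations: 12.0466·k + 6.8669·ln C = 24.7533;  6.8669·k + 4·ln C = 14.1325.
Slope k = (n·Σln t·ln y − Σln t·Σln y)/(n·Σ(ln t)² − (Σln t)²) = (4·24.7533 − 6.8669·14.1325)/1.0316 = 1.90599; ln C = (Σln y − k·Σln t)/n = 0.26106, so C = exp(0.26106) = 1.29830.

k = 1.906, C = 1.298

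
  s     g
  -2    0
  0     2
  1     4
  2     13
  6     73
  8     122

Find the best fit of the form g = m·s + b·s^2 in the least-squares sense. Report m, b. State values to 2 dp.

m = 3.09, b = 1.52

Normal-equation sums: Σs·s = 109, Σs·s^2 = 729, Σs^2·s^2 = 5425.
And Σs·g = 1444, Σs^2·g = 10492.
XᵀX·[m, b]ᵀ = Xᵀg becomes [[109, 729]; [729, 5425]]·[m, b]ᵀ = [1444, 10492]ᵀ.
det = 109·5425 − 729² = 59884.
m = (1444·5425 − 729·10492)/59884 = 46258/14971; b = (109·10492 − 729·1444)/59884 = 22738/14971.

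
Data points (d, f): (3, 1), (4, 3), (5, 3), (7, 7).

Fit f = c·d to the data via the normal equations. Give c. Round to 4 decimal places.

With design matrix A, AᵀA = [[99]] and Aᵀf = [79]ᵀ.
c = 79/99 = 0.79798.

c = 0.7980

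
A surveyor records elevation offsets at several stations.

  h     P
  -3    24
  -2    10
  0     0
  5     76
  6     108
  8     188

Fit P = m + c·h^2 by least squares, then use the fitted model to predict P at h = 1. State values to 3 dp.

P̂ = 2.280

Setting ∂/∂m … = 0 gives: 6·m + 138·c = 406;  138·m + 6114·c = 18076.
(Σ1 = 6, Σh^2 = 138, Σh^2·h^2 = 6114, ΣP = 406, Σh^2·P = 18076.)
Determinant 6·6114 − 138² = 17640.
m = (406·6114 − 138·18076)/17640 = -339/490; c = (6·18076 − 138·406)/17640 = 4369/1470.
At h = 1: P̂ = (-339/490)·(1) + (4369/1470)·(1) = 1676/735.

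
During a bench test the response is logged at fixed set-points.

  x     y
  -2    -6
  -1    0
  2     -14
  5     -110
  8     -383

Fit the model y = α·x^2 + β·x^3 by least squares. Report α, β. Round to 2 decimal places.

α = -1.95, β = -0.50

With design matrix M, MᵀM = [[4754, 35892]; [35892, 277898]] and Mᵀy = [-27342, -209910]ᵀ.
Eliminating β: 277898·(row 1) − 35892·(row 2) gives 32891428·α = 277898·(-27342) − 35892·(-209910) = -64197396, so α = -16049349/8222857.
Then β = ((-209910) − 35892·(-16049349/8222857))/277898 = -4138269/8222857.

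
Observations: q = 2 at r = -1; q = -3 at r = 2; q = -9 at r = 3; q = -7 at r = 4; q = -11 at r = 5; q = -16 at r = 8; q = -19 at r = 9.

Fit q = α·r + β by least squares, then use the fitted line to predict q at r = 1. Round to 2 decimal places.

q̂ = -2.24

With design matrix X, XᵀX = [[200, 30]; [30, 7]] and Xᵀq = [-417, -63]ᵀ.
Eliminating β: 7·(row 1) − 30·(row 2) gives 500·α = 7·(-417) − 30·(-63) = -1029, so α = -1029/500.
Then β = ((-63) − 30·(-1029/500))/7 = -9/50.
At r = 1: q̂ = (-1029/500)·(1) + (-9/50)·(1) = -1119/500.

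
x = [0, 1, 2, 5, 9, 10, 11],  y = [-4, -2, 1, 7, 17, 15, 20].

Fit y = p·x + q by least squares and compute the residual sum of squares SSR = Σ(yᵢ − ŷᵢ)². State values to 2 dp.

Sums needed: Σx·x = 332, Σx = 38, Σ1 = 7.
For Aᵀy: Σx·y = 558, Σy = 54.
AᵀA·[p, q]ᵀ = Aᵀy becomes [[332, 38]; [38, 7]]·[p, q]ᵀ = [558, 54]ᵀ.
det = 332·7 − 38² = 880.
p = (558·7 − 38·54)/880 = 927/440; q = (332·54 − 38·558)/880 = -819/220.
Residuals: -61/220, -169/440, 28/55, 83/440, 155/88, -129/55, 241/440; SSR = 2073/220.

SSR = 9.42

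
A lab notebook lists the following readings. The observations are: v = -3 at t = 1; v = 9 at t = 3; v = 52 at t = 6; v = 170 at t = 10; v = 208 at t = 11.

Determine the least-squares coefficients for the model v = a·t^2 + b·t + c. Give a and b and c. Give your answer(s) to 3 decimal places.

From the data, Σt^2·t^2 = 26019, Σt^2·t = 2575, Σt^2 = 267, Σt·t = 267, Σt = 31, Σ1 = 5.
And Σt^2·v = 44118, Σt·v = 4324, Σv = 436.
AᵀA·[a, b, c]ᵀ = Aᵀv becomes [[26019, 2575, 267]; [2575, 267, 31]; [267, 31, 5]]·[a, b, c]ᵀ = [44118, 4324, 436]ᵀ.
Solving the 3×3 system (Gaussian elimination) gives a = 7729/3872, b = -1011/352, c = -1535/968.

a = 1.996, b = -2.872, c = -1.586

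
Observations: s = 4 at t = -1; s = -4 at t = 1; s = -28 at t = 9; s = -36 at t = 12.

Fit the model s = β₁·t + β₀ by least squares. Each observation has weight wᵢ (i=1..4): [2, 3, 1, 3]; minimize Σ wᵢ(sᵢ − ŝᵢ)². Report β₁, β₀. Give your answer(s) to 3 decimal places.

β₁ = -3.013, β₀ = -0.154

Forming XᵀWX = [[518, 46]; [46, 9]] and XᵀWs = [-1568, -140]ᵀ gives XᵀWX·[β₁, β₀]ᵀ = XᵀWs.
Eliminating β₀: 9·(row 1) − 46·(row 2) gives 2546·β₁ = 9·(-1568) − 46·(-140) = -7672, so β₁ = -3836/1273.
Then β₀ = ((-140) − 46·(-3836/1273))/9 = -196/1273.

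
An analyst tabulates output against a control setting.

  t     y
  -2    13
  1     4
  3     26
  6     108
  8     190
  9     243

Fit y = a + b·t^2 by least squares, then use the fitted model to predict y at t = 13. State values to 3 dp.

The normal system AᵀA·[a, b]ᵀ = Aᵀy is [[6, 195]; [195, 12051]]·[a, b]ᵀ = [584, 36021]ᵀ.
Determinant 6·12051 − 195² = 34281.
a = (584·12051 − 195·36021)/34281 = 117/293; b = (6·36021 − 195·584)/34281 = 34082/11427.
At t = 13: ŷ = (117/293)·(1) + (34082/11427)·(169) = 443417/879.

ŷ = 504.456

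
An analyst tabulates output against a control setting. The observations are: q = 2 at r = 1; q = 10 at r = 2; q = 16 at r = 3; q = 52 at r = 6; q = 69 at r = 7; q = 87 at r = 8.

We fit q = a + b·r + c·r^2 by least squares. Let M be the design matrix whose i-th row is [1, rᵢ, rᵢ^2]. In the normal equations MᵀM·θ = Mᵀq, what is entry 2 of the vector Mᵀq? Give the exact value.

Entry 2 ↔ basis r, so (Mᵀq)_{2} = Σᵢ (r)·qᵢ = (1)·(2) + (2)·(10) + (3)·(16) + (6)·(52) + (7)·(69) + (8)·(87) = 1561.

1561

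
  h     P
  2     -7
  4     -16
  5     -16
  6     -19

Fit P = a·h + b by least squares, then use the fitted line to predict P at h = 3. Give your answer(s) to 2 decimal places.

Setting ∂/∂a … = 0 gives: 81·a + 17·b = -272;  17·a + 4·b = -58.
Eliminating b: 4·(row 1) − 17·(row 2) gives 35·a = 4·(-272) − 17·(-58) = -102, so a = -102/35.
Then b = ((-58) − 17·(-102/35))/4 = -74/35.
At h = 3: P̂ = (-102/35)·(3) + (-74/35)·(1) = -76/7.

P̂ = -10.86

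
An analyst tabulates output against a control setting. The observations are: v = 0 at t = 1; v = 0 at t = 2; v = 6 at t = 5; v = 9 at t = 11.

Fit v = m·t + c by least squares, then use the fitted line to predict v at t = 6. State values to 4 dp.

Compute the Gram sums: Σt·t = 151, Σt = 19, Σ1 = 4.
Moment sums: Σt·v = 129, Σv = 15.
Determinant 151·4 − 19² = 243.
m = (129·4 − 19·15)/243 = 77/81; c = (151·15 − 19·129)/243 = -62/81.
At t = 6: v̂ = (77/81)·(6) + (-62/81)·(1) = 400/81.

v̂ = 4.9383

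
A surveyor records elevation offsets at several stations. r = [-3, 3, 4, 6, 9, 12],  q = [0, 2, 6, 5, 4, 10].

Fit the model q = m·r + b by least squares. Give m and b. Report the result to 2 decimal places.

The normal system XᵀX·[m, b]ᵀ = Xᵀq is [[295, 31]; [31, 6]]·[m, b]ᵀ = [216, 27]ᵀ.
Eliminating b: 6·(row 1) − 31·(row 2) gives 809·m = 6·216 − 31·27 = 459, so m = 459/809.
Then b = (27 − 31·(459/809))/6 = 1269/809.

m = 0.57, b = 1.57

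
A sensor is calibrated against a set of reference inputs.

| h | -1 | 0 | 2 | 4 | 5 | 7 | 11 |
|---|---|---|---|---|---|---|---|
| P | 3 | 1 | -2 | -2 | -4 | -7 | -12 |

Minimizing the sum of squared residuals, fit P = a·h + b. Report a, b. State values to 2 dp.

With design matrix M, MᵀM = [[216, 28]; [28, 7]] and MᵀP = [-216, -23]ᵀ.
Δ = 216·7 − 28² = 728.
a = ((-216)·7 − 28·(-23))/728 = -31/26; b = (216·(-23) − 28·(-216))/728 = 135/91.

a = -1.19, b = 1.48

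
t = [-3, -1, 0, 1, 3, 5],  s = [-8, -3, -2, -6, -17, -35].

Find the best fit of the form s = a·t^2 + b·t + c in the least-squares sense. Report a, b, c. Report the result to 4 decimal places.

a = -1.0000, b = -1.4286, c = -3.1429

Normal-equation sums: Σt^2·t^2 = 789, Σt^2·t = 125, Σt^2 = 45, Σt·t = 45, Σt = 5, Σ1 = 6.
Moment sums: Σt^2·s = -1109, Σt·s = -205, Σs = -71.
Inverting the 3×3 Gram matrix, [a, b, c]ᵀ = [-1, -10/7, -22/7]ᵀ.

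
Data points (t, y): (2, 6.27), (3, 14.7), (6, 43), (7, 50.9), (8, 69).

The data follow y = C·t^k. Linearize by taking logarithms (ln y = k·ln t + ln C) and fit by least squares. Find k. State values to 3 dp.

k = 1.668

With ln yᵢ as the transformed response and ln tᵢ as the regressor:
XᵀX = [[13.0084, 7.6089]; [7.6089, 5]], rhs = [27.4163, 16.4488]ᵀ  (here Σln t = 7.6089, Σ(ln t)² = 13.0084, Σln y = 16.4488, Σln t·ln y = 27.4163).
Slope k = (n·Σln t·ln y − Σln t·Σln y)/(n·Σ(ln t)² − (Σln t)²) = (5·27.4163 − 7.6089·16.4488)/7.1473 = 1.66840; ln C = (Σln y − k·Σln t)/n = 0.75083.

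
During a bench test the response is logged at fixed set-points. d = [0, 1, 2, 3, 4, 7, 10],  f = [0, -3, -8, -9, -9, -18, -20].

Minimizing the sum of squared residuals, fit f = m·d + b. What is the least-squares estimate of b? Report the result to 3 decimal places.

b = -1.865

The normal system XᵀX·[m, b]ᵀ = Xᵀf is [[179, 27]; [27, 7]]·[m, b]ᵀ = [-408, -67]ᵀ.
Eliminating b: 7·(row 1) − 27·(row 2) gives 524·m = 7·(-408) − 27·(-67) = -1047, so m = -1047/524.
Then b = ((-67) − 27·(-1047/524))/7 = -977/524.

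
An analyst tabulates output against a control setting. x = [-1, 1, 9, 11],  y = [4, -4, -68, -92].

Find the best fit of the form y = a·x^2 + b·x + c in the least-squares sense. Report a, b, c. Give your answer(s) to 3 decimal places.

Forming MᵀM = [[21204, 2060, 204]; [2060, 204, 20]; [204, 20, 4]] and Mᵀy = [-16640, -1632, -160]ᵀ gives MᵀM·[a, b, c]ᵀ = Mᵀy.
Inverting the 3×3 Gram matrix, [a, b, c]ᵀ = [-2/5, -4, 2/5]ᵀ.

a = -0.400, b = -4.000, c = 0.400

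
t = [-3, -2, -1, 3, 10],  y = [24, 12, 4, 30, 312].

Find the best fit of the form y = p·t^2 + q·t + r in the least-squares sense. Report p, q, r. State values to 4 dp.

The normal system MᵀM·[p, q, r]ᵀ = Mᵀy is [[10179, 991, 123]; [991, 123, 7]; [123, 7, 5]]·[p, q, r]ᵀ = [31738, 3110, 382]ᵀ.
Solving the 3×3 system (Gaussian elimination) gives p = 262753/87068, q = 80171/87068, r = 19008/21767.

p = 3.0178, q = 0.9208, r = 0.8732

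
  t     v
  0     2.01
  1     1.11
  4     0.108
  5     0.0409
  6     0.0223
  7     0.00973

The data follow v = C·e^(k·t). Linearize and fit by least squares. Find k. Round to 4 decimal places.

Linearized form: ln v = k·t + ln C. From the 6 transformed points,
Σt = 23.0000, Σ(t)² = 127.0000, Σln v = -13.0555, Σt·ln v = -80.0281.
Equations: 127.0000·k + 23.0000·ln C = -80.0281;  23.0000·k + 6·ln C = -13.0555.
Solving (det = 233.0000): k = -0.77207, ln C = 0.78370.

k = -0.7721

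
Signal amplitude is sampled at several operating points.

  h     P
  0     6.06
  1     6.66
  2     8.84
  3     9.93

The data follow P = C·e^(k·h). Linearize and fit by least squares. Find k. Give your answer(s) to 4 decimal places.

k = 0.1765

With ln Pᵢ as the transformed response and hᵢ as the regressor:
Sums: Σh = 6.0000, Σ(h)² = 14.0000, Σln P = 8.1727, Σh·ln P = 13.1414.
Normal system: [[14.0000, 6.0000]; [6.0000, 4]]·[k, ln C]ᵀ = [13.1414, 8.1727]ᵀ.
Δ = 14.0000·4 − (6.0000)² = 20.0000; k = (13.1414·4 − 6.0000·8.1727)/20.0000 = 0.17647, ln C = (14.0000·8.1727 − 6.0000·13.1414)/20.0000 = 1.77846.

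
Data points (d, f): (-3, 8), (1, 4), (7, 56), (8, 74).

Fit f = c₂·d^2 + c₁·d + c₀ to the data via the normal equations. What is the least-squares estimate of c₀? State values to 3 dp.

The normal system AᵀA·[c₂, c₁, c₀]ᵀ = Aᵀf is [[6579, 829, 123]; [829, 123, 13]; [123, 13, 4]]·[c₂, c₁, c₀]ᵀ = [7556, 964, 142]ᵀ.
Inverting the 3×3 Gram matrix, [c₂, c₁, c₀]ᵀ = [1231/1223, 18137/20791, 35630/20791]ᵀ.

c₀ = 1.714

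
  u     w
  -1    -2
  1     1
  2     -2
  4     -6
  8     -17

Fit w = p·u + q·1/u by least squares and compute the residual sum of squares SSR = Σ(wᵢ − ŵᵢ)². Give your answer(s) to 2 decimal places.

SSR = 3.22

Entries of AᵀA: Σu·u = 86, Σu·1/u = 5, Σ1/u·1/u = 149/64.
And Σu·w = -161, Σ1/u·w = -13/8.
AᵀA·[p, q]ᵀ = Aᵀw becomes [[86, 5]; [5, 149/64]]·[p, q]ᵀ = [-161, -13/8]ᵀ.
Eliminating q: (149/64)·(row 1) − 5·(row 2) gives (5607/32)·p = (149/64)·(-161) − 5·(-13/8) = -23469/64, so p = -7823/3738.
Then q = ((-13/8) − 5·(-7823/3738))/(149/64) = 7096/1869.
Residuals: -369/1246, -877/1246, 179/623, 886/623, -456/623; SSR = 4017/1246.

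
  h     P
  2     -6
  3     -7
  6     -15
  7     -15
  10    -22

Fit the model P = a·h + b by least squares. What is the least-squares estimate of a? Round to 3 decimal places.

Entries of AᵀA: Σh·h = 198, Σh = 28, Σ1 = 5.
And Σh·P = -448, ΣP = -65.
Normal equations: [[198, 28]; [28, 5]]·[a, b]ᵀ = [-448, -65]ᵀ.
Determinant 198·5 − 28² = 206.
a = ((-448)·5 − 28·(-65))/206 = -210/103; b = (198·(-65) − 28·(-448))/206 = -163/103.

a = -2.039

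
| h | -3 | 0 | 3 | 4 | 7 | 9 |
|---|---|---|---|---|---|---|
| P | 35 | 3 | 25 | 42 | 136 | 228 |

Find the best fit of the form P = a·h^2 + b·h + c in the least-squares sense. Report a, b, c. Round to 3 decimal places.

a = 2.984, b = -1.850, c = 2.763

Entries of AᵀA: Σh^2·h^2 = 9380, Σh^2·h = 1136, Σh^2 = 164, Σh·h = 164, Σh = 20, Σ1 = 6.
Moment sums: Σh^2·P = 26344, Σh·P = 3142, ΣP = 469.
AᵀA·[a, b, c]ᵀ = AᵀP becomes [[9380, 1136, 164]; [1136, 164, 20]; [164, 20, 6]]·[a, b, c]ᵀ = [26344, 3142, 469]ᵀ.
Solving the 3×3 system (Gaussian elimination) gives a = 3217/1078, b = -997/539, c = 2979/1078.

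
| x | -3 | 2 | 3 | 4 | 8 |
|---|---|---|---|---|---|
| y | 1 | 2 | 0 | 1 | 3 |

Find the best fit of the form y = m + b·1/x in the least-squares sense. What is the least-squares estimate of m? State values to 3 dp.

Entries of AᵀA: Σ1 = 5, Σ1/x = 7/8, Σ1/x·1/x = 317/576.
Moment sums: Σy = 7, Σ1/x·y = 31/24.
Eliminating b: (317/576)·(row 1) − (7/8)·(row 2) gives (143/72)·m = (317/576)·7 − (7/8)·(31/24) = 49/18, so m = 196/143.
Then b = ((31/24) − (7/8)·(196/143))/(317/576) = 24/143.

m = 1.371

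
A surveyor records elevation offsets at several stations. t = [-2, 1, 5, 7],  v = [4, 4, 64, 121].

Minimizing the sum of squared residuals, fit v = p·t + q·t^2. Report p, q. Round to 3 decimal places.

Sums needed: Σt·t = 79, Σt·t^2 = 461, Σt^2·t^2 = 3043.
Right-hand side: Σt·v = 1163, Σt^2·v = 7549.
Δ = 79·3043 − 461² = 27876.
p = (1163·3043 − 461·7549)/27876 = 4910/2323; q = (79·7549 − 461·1163)/27876 = 5019/2323.

p = 2.114, q = 2.161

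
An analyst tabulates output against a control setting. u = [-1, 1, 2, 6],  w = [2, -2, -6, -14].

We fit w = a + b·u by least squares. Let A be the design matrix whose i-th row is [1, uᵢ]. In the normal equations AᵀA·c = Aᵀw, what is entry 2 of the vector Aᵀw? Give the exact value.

-100

Entry 2 ↔ basis u, so (Aᵀw)_{2} = Σᵢ (u)·wᵢ = (-1)·(2) + (1)·(-2) + (2)·(-6) + (6)·(-14) = -100.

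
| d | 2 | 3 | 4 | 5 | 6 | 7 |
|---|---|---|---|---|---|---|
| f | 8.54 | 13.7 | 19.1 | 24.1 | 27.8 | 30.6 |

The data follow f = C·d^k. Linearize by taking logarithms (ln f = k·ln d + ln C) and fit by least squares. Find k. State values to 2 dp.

With ln fᵢ as the transformed response and ln dᵢ as the regressor:
Σln d = 8.5252, Σ(ln d)² = 13.1965, Σln f = 17.6401, Σln d·ln f = 26.1875.
Normal system: [[13.1965, 8.5252]; [8.5252, 6]]·[k, ln C]ᵀ = [26.1875, 17.6401]ᵀ.
Solving (det = 6.5005): k = 1.03688, ln C = 1.46676.

k = 1.04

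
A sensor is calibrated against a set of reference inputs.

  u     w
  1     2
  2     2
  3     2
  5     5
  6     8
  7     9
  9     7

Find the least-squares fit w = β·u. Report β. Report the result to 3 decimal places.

Compute the Gram sums: Σu·u = 205.
And Σu·w = 211.
Normal equations: [[205]]·[β]ᵀ = [211]ᵀ.
Hence β = 211 / 205 ≈ 1.02927.

β = 1.029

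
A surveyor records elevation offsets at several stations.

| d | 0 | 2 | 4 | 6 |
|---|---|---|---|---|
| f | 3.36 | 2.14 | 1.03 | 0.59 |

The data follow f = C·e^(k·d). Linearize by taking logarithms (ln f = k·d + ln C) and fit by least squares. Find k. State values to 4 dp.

Linearized form: ln f = k·d + ln C. From the 4 transformed points,
Σd = 12.0000, Σ(d)² = 56.0000, Σln f = 1.4747, Σd·ln f = -1.5259.
Normal system: [[56.0000, 12.0000]; [12.0000, 4]]·[k, ln C]ᵀ = [-1.5259, 1.4747]ᵀ.
Slope k = (n·Σd·ln f − Σd·Σln f)/(n·Σ(d)² − (Σd)²) = (4·-1.5259 − 12.0000·1.4747)/80.0000 = -0.29750; ln C = (Σln f − k·Σd)/n = 1.26116.

k = -0.2975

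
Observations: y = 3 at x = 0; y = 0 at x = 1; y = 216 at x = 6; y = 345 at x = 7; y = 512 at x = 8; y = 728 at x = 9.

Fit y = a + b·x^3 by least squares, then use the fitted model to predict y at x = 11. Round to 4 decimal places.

ŷ = 1329.1668

Normal-equation sums: Σ1 = 6, Σx^3 = 1801, Σx^3·x^3 = 957891.
For Mᵀy: Σy = 1804, Σx^3·y = 957847.
Determinant 6·957891 − 1801² = 2503745.
a = (1804·957891 − 1801·957847)/2503745 = 2952917/2503745; b = (6·957847 − 1801·1804)/2503745 = 2498078/2503745.
At x = 11: ŷ = (2952917/2503745)·(1) + (2498078/2503745)·(1331) = 665578947/500749.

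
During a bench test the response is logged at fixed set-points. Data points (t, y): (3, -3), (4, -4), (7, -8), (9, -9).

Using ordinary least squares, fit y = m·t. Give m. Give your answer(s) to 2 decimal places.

m = -1.05

The normal system AᵀA·[m]ᵀ = Aᵀy is [[155]]·[m]ᵀ = [-162]ᵀ.
Hence m = -162 / 155 ≈ -1.04516.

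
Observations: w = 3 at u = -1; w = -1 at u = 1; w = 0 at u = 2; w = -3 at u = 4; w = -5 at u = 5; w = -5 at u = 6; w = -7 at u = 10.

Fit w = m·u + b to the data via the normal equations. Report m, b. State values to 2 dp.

m = -0.91, b = 0.93

Forming MᵀM = [[183, 27]; [27, 7]] and Mᵀw = [-141, -18]ᵀ gives MᵀM·[m, b]ᵀ = Mᵀw.
Determinant 183·7 − 27² = 552.
m = ((-141)·7 − 27·(-18))/552 = -167/184; b = (183·(-18) − 27·(-141))/552 = 171/184.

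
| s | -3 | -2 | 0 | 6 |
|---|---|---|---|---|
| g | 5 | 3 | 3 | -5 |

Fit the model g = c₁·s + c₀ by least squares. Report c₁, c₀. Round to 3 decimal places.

From the data, Σs·s = 49, Σs = 1, Σ1 = 4.
For Mᵀg: Σs·g = -51, Σg = 6.
MᵀM·[c₁, c₀]ᵀ = Mᵀg becomes [[49, 1]; [1, 4]]·[c₁, c₀]ᵀ = [-51, 6]ᵀ.
Δ = 49·4 − 1² = 195.
c₁ = ((-51)·4 − 1·6)/195 = -14/13; c₀ = (49·6 − 1·(-51))/195 = 23/13.

c₁ = -1.077, c₀ = 1.769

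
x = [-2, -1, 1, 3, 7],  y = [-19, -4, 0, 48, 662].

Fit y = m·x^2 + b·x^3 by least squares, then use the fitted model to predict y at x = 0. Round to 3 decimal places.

Setting ∂/∂m … = 0 gives: 2500·m + 17018·b = 32790;  17018·m + 118444·b = 228518.
(Σx^2·x^2 = 2500, Σx^2·x^3 = 17018, Σx^3·x^3 = 118444, Σx^2·y = 32790, Σx^3·y = 228518.)
Δ = 2500·118444 − 17018² = 6497676.
m = (32790·118444 − 17018·228518)/6497676 = -1285141/1624419; b = (2500·228518 − 17018·32790)/6497676 = 3318695/1624419.
At x = 0: ŷ = (-1285141/1624419)·(0) + (3318695/1624419)·(0) = 0.

ŷ = 0.000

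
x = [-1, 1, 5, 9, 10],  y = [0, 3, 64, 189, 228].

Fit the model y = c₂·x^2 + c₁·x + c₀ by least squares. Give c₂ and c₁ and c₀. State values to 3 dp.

c₂ = 2.033, c₁ = 2.598, c₀ = -0.256

Setting ∂/∂c₂ … = 0 gives: 17188·c₂ + 1854·c₁ + 208·c₀ = 39712;  1854·c₂ + 208·c₁ + 24·c₀ = 4304;  208·c₂ + 24·c₁ + 5·c₀ = 484.
Solving the 3×3 system (Gaussian elimination) gives c₂ = 152536/75019, c₁ = 194912/75019, c₀ = -2748/10717.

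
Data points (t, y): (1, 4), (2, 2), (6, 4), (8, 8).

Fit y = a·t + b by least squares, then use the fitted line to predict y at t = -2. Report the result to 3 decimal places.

ŷ = 0.779

MᵀM·[a, b]ᵀ = Mᵀy reads: 105·a + 17·b = 96;  17·a + 4·b = 18.
(Σt·t = 105, Σt = 17, Σ1 = 4, Σt·y = 96, Σy = 18.)
det = 105·4 − 17² = 131.
a = (96·4 − 17·18)/131 = 78/131; b = (105·18 − 17·96)/131 = 258/131.
At t = -2: ŷ = (78/131)·(-2) + (258/131)·(1) = 102/131.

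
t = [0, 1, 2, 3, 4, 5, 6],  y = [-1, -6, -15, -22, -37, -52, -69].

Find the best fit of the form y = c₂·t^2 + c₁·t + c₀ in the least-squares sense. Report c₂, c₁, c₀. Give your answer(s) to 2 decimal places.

c₂ = -1.26, c₁ = -3.79, c₀ = -1.10

Setting ∂/∂c₂ … = 0 gives: 2275·c₂ + 441·c₁ + 91·c₀ = -4640;  441·c₂ + 91·c₁ + 21·c₀ = -924;  91·c₂ + 21·c₁ + 7·c₀ = -202.
Solving the 3×3 system (Gaussian elimination) gives c₂ = -53/42, c₁ = -53/14, c₀ = -23/21.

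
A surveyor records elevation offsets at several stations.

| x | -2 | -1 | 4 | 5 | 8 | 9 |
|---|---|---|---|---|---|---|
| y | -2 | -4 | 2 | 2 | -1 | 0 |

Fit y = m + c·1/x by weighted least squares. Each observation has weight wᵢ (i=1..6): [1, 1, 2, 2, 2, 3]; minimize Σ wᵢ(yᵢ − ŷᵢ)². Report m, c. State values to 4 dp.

Forming AᵀWA = [[11, -1/60]; [-1/60, 32903/21600]] and AᵀWy = [0, 131/20]ᵀ gives AᵀWA·[m, c]ᵀ = AᵀWy.
Eliminating c: (32903/21600)·(row 1) − (-1/60)·(row 2) gives (361927/21600)·m = (32903/21600)·0 − (-1/60)·(131/20) = 131/1200, so m = 2358/361927.
Then c = ((131/20) − (-1/60)·(2358/361927))/(32903/21600) = 1556280/361927.

m = 0.0065, c = 4.3000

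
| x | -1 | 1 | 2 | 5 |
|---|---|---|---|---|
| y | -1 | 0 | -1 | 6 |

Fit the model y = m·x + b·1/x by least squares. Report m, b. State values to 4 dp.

Normal-equation sums: Σx·x = 31, Σx·1/x = 4, Σ1/x·1/x = 229/100.
For Mᵀy: Σx·y = 29, Σ1/x·y = 17/10.
Δ = 31·(229/100) − 4² = 5499/100.
m = (29·(229/100) − 4·(17/10))/(5499/100) = 1987/1833; b = (31·(17/10) − 4·29)/(5499/100) = -2110/1833.

m = 1.0840, b = -1.1511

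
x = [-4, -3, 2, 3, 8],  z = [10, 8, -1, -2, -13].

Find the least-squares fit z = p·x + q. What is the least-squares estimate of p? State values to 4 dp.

p = -1.8819

AᵀA·[p, q]ᵀ = Aᵀz reads: 102·p + 6·q = -176;  6·p + 5·q = 2.
(Σx·x = 102, Σx = 6, Σ1 = 5, Σx·z = -176, Σz = 2.)
Δ = 102·5 − 6² = 474.
p = ((-176)·5 − 6·2)/474 = -446/237; q = (102·2 − 6·(-176))/474 = 210/79.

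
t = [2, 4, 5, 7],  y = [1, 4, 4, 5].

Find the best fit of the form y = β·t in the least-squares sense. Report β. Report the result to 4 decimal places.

β = 0.7766

Compute the Gram sums: Σt·t = 94.
Moment sums: Σt·y = 73.
β = 73/94 = 0.776596.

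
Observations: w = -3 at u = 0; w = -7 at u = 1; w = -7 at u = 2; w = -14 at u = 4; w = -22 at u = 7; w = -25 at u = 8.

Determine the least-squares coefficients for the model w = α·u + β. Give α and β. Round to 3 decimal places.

α = -2.719, β = -3.031

The normal equations are: 134·α + 22·β = -431;  22·α + 6·β = -78.
(Σu·u = 134, Σu = 22, Σ1 = 6, Σu·w = -431, Σw = -78.)
Δ = 134·6 − 22² = 320.
α = ((-431)·6 − 22·(-78))/320 = -87/32; β = (134·(-78) − 22·(-431))/320 = -97/32.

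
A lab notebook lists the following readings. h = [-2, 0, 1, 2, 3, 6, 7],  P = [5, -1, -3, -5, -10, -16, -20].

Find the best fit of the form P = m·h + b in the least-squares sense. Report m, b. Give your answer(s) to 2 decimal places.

m = -2.72, b = -0.55

Entries of AᵀA: Σh·h = 103, Σh = 17, Σ1 = 7.
Right-hand side: Σh·P = -289, ΣP = -50.
det = 103·7 − 17² = 432.
m = ((-289)·7 − 17·(-50))/432 = -391/144; b = (103·(-50) − 17·(-289))/432 = -79/144.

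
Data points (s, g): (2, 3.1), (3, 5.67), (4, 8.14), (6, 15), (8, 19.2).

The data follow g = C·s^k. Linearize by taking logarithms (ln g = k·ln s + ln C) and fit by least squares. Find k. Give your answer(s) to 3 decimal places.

With ln gᵢ as the transformed response and ln sᵢ as the regressor:
Σln s = 7.0493, Σ(ln s)² = 11.1437, Σln g = 10.6263, Σln s·ln g = 16.5940.
Equations: 11.1437·k + 7.0493·ln C = 16.5940;  7.0493·k + 5·ln C = 10.6263.
Slope k = (n·Σln s·ln g − Σln s·Σln g)/(n·Σ(ln s)² − (Σln s)²) = (5·16.5940 − 7.0493·10.6263)/6.0265 = 1.33783; ln C = (Σln g − k·Σln s)/n = 0.23913.

k = 1.338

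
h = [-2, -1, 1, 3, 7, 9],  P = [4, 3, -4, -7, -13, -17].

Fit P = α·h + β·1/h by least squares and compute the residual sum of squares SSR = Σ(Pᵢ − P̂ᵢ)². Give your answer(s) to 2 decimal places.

SSR = 1.62

Setting ∂/∂α … = 0 gives: 145·α + 6·β = -280;  6·α + (38005/15876)·β = -950/63.
Determinant 145·(38005/15876) − 6² = 4939189/15876.
α = ((-280)·(38005/15876) − 6·(-950/63))/(4939189/15876) = -9205000/4939189; β = (145·(-950/63) − 6·(-280))/(4939189/15876) = -8041320/4939189.
Residuals: -2673904/4939189, -2428753/4939189, -2510436/4939189, -4278883/4939189, 1374303/4939189, -227733/4939189; SSR = 8017572/4939189.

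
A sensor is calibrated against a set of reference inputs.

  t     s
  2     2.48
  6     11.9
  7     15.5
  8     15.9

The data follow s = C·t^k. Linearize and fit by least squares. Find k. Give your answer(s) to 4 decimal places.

k = 1.3939

With ln sᵢ as the transformed response and ln tᵢ as the regressor:
XᵀX = [[11.8015, 6.5103]; [6.5103, 4]], rhs = [16.1527, 8.8920]ᵀ  (here Σln t = 6.5103, Σ(ln t)² = 11.8015, Σln s = 8.8920, Σln t·ln s = 16.1527).
Slope k = (n·Σln t·ln s − Σln t·Σln s)/(n·Σ(ln t)² − (Σln t)²) = (4·16.1527 − 6.5103·8.8920)/4.8225 = 1.39388; ln C = (Σln s − k·Σln t)/n = -0.04565.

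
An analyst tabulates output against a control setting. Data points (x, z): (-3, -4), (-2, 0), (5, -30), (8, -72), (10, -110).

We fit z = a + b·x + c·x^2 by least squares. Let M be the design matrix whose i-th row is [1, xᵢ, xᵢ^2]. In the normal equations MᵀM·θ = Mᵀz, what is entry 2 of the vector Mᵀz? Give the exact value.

Entry 2 ↔ basis x, so (Mᵀz)_{2} = Σᵢ (x)·zᵢ = (-3)·(-4) + (-2)·(0) + (5)·(-30) + (8)·(-72) + (10)·(-110) = -1814.

-1814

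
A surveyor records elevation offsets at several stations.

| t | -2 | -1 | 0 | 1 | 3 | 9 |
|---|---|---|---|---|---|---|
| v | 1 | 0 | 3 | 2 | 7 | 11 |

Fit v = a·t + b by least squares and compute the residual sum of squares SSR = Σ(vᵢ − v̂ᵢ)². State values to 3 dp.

SSR = 7.328

From the data, Σt·t = 96, Σt = 10, Σ1 = 6.
Moment sums: Σt·v = 120, Σv = 24.
So AᵀA·[a, b]ᵀ = Aᵀv: [[96, 10]; [10, 6]]·[a, b]ᵀ = [120, 24]ᵀ.
Determinant 96·6 − 10² = 476.
a = (120·6 − 10·24)/476 = 120/119; b = (96·24 − 10·120)/476 = 276/119.
Residuals: 83/119, -156/119, 81/119, -158/119, 197/119, -47/119; SSR = 872/119.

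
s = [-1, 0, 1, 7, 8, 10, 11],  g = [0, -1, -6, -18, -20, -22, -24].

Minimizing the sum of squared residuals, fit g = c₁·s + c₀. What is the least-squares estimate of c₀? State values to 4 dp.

c₀ = -2.5000

Entries of AᵀA: Σs·s = 336, Σs = 36, Σ1 = 7.
Moment sums: Σs·g = -776, Σg = -91.
Normal equations: [[336, 36]; [36, 7]]·[c₁, c₀]ᵀ = [-776, -91]ᵀ.
Eliminating c₀: 7·(row 1) − 36·(row 2) gives 1056·c₁ = 7·(-776) − 36·(-91) = -2156, so c₁ = -49/24.
Then c₀ = ((-91) − 36·(-49/24))/7 = -5/2.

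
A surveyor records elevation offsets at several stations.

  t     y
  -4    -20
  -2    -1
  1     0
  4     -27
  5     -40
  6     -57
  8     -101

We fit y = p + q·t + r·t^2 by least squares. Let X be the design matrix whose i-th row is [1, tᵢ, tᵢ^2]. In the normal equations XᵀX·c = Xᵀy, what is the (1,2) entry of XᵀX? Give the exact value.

Row 1 ↔ basis 1, column 2 ↔ basis t, so (XᵀX)_{1,2} = Σᵢ t = (1)·(-4) + (1)·(-2) + (1)·(1) + (1)·(4) + (1)·(5) + (1)·(6) + (1)·(8) = 18.

18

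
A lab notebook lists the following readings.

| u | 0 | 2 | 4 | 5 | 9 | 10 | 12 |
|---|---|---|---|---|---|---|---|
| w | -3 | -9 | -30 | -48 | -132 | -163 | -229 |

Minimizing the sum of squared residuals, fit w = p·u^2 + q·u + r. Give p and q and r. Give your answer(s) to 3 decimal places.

p = -1.459, q = -1.428, r = -2.054

With design matrix A, AᵀA = [[38194, 3654, 370]; [3654, 370, 42]; [370, 42, 7]] and Aᵀw = [-61684, -5944, -614]ᵀ.
Solving the 3×3 system (Gaussian elimination) gives p = -182233/124944, q = -59467/41648, r = -3377/1644.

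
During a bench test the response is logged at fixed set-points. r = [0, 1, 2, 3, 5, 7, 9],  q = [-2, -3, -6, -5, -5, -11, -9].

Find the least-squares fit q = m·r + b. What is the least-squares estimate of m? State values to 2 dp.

m = -0.85

The normal system XᵀX·[m, b]ᵀ = Xᵀq is [[169, 27]; [27, 7]]·[m, b]ᵀ = [-213, -41]ᵀ.
det = 169·7 − 27² = 454.
m = ((-213)·7 − 27·(-41))/454 = -192/227; b = (169·(-41) − 27·(-213))/454 = -589/227.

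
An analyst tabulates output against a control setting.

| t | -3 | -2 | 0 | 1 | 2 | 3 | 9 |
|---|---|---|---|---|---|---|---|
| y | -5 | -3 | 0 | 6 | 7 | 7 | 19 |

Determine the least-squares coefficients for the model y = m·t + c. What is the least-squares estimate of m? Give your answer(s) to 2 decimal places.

From the data, Σt·t = 108, Σt = 10, Σ1 = 7.
And Σt·y = 233, Σy = 31.
MᵀM·[m, c]ᵀ = Mᵀy becomes [[108, 10]; [10, 7]]·[m, c]ᵀ = [233, 31]ᵀ.
Δ = 108·7 − 10² = 656.
m = (233·7 − 10·31)/656 = 1321/656; c = (108·31 − 10·233)/656 = 509/328.

m = 2.01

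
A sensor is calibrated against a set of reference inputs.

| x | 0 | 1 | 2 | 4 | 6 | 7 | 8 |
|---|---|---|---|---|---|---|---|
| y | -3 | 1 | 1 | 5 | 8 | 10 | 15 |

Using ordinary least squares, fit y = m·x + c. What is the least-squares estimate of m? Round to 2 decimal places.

m = 1.95

Entries of AᵀA: Σx·x = 170, Σx = 28, Σ1 = 7.
And Σx·y = 261, Σy = 37.
AᵀA·[m, c]ᵀ = Aᵀy becomes [[170, 28]; [28, 7]]·[m, c]ᵀ = [261, 37]ᵀ.
Eliminating c: 7·(row 1) − 28·(row 2) gives 406·m = 7·261 − 28·37 = 791, so m = 113/58.
Then c = (37 − 28·(113/58))/7 = -509/203.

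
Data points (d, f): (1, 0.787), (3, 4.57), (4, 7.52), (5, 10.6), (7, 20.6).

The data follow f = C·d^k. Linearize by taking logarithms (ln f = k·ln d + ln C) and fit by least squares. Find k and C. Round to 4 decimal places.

k = 1.6582, C = 0.7661

Linearized form: ln f = k·ln d + ln C. From the 5 transformed points,
Σln d = 6.0403, Σ(ln d)² = 9.5056, Σln f = 8.6837, Σln d·ln f = 14.1529.
Normal system: [[9.5056, 6.0403]; [6.0403, 5]]·[k, ln C]ᵀ = [14.1529, 8.6837]ᵀ.
Δ = 9.5056·5 − (6.0403)² = 11.0434; k = (14.1529·5 − 6.0403·8.6837)/11.0434 = 1.65825, ln C = (9.5056·8.6837 − 6.0403·14.1529)/11.0434 = -0.26651, so C = exp(-0.26651) = 0.76605.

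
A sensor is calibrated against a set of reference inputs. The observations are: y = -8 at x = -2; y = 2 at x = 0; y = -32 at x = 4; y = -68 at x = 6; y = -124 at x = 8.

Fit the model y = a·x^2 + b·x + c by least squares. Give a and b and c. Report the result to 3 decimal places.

a = -1.955, b = 0.089, c = 0.643

The normal system MᵀM·[a, b, c]ᵀ = Mᵀy is [[5664, 784, 120]; [784, 120, 16]; [120, 16, 5]]·[a, b, c]ᵀ = [-10928, -1512, -230]ᵀ.
Solving the 3×3 system (Gaussian elimination) gives a = -219/112, b = 5/56, c = 9/14.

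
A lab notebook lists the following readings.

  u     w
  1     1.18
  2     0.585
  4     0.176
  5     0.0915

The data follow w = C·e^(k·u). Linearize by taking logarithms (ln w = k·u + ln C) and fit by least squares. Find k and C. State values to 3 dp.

Taking logs, ln w = k·u + ln C, so regress ln w on u.
AᵀA = [[46.0000, 12.0000]; [12.0000, 4]], rhs = [-19.8129, -4.4993]ᵀ  (here Σu = 12.0000, Σ(u)² = 46.0000, Σln w = -4.4993, Σu·ln w = -19.8129).
Solving (det = 40.0000): k = -0.63150, ln C = 0.76967, so C = exp(0.76967) = 2.15905.

k = -0.631, C = 2.159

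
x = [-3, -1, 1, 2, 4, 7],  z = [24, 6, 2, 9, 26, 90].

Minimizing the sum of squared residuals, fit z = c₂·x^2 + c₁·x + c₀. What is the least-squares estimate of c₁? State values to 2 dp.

Sums needed: Σx^2·x^2 = 2756, Σx^2·x = 388, Σx^2 = 80, Σx·x = 80, Σx = 10, Σ1 = 6.
For Aᵀz: Σx^2·z = 5086, Σx·z = 676, Σz = 157.
So AᵀA·[c₂, c₁, c₀]ᵀ = Aᵀz: [[2756, 388, 80]; [388, 80, 10]; [80, 10, 6]]·[c₂, c₁, c₀]ᵀ = [5086, 676, 157]ᵀ.
Row-reducing yields c₂ = 31507/15801, c₁ = -46639/31602, c₀ = 10744/5267.

c₁ = -1.48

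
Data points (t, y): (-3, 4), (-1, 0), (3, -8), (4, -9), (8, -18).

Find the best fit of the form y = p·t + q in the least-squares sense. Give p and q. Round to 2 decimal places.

p = -1.98, q = -1.85

From the data, Σt·t = 99, Σt = 11, Σ1 = 5.
And Σt·y = -216, Σy = -31.
So XᵀX·[p, q]ᵀ = Xᵀy: [[99, 11]; [11, 5]]·[p, q]ᵀ = [-216, -31]ᵀ.
Determinant 99·5 − 11² = 374.
p = ((-216)·5 − 11·(-31))/374 = -739/374; q = (99·(-31) − 11·(-216))/374 = -63/34.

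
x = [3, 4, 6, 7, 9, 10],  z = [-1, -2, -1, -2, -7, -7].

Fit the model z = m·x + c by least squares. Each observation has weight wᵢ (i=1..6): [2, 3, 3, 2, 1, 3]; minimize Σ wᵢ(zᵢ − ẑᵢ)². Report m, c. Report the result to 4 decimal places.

m = -0.8673, c = 2.4423

The normal equations are: 653·m + 89·c = -349;  89·m + 14·c = -43.
(Σwᵢ·x·x = 653, Σwᵢ·x = 89, Σwᵢ·1 = 14, Σwᵢ·x·z = -349, Σwᵢ·z = -43.)
det = 653·14 − 89² = 1221.
m = ((-349)·14 − 89·(-43))/1221 = -353/407; c = (653·(-43) − 89·(-349))/1221 = 994/407.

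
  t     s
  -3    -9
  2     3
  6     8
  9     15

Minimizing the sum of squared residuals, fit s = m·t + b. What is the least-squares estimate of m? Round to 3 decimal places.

From the data, Σt·t = 130, Σt = 14, Σ1 = 4.
Moment sums: Σt·s = 216, Σs = 17.
Normal equations: [[130, 14]; [14, 4]]·[m, b]ᵀ = [216, 17]ᵀ.
Determinant 130·4 − 14² = 324.
m = (216·4 − 14·17)/324 = 313/162; b = (130·17 − 14·216)/324 = -407/162.

m = 1.932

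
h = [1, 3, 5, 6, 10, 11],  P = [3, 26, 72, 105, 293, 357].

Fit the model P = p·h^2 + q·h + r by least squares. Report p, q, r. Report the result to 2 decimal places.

p = 3.01, q = -0.77, r = 0.94

Normal-equation sums: Σh^2·h^2 = 26644, Σh^2·h = 2700, Σh^2 = 292, Σh·h = 292, Σh = 36, Σ1 = 6.
And Σh^2·P = 78314, Σh·P = 7928, ΣP = 856.
Solving the 3×3 system (Gaussian elimination) gives p = 52121/17336, q = -13271/17336, r = 4085/4334.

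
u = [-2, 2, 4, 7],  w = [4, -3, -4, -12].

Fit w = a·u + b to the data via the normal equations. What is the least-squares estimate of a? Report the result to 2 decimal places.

Normal-equation sums: Σu·u = 73, Σu = 11, Σ1 = 4.
For Aᵀw: Σu·w = -114, Σw = -15.
AᵀA·[a, b]ᵀ = Aᵀw becomes [[73, 11]; [11, 4]]·[a, b]ᵀ = [-114, -15]ᵀ.
Δ = 73·4 − 11² = 171.
a = ((-114)·4 − 11·(-15))/171 = -97/57; b = (73·(-15) − 11·(-114))/171 = 53/57.

a = -1.70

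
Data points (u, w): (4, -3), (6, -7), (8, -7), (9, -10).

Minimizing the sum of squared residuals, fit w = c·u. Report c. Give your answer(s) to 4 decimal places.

c = -1.0152

Entries of AᵀA: Σu·u = 197.
Right-hand side: Σu·w = -200.
So AᵀA·[c]ᵀ = Aᵀw: [[197]]·[c]ᵀ = [-200]ᵀ.
Hence c = -200 / 197 ≈ -1.01523.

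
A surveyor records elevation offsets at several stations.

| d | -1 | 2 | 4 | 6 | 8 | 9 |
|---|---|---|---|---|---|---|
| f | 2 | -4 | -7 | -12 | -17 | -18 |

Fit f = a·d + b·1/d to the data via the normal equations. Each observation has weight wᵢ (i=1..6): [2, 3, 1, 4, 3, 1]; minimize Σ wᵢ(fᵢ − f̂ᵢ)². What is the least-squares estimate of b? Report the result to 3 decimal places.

Normal-equation sums: Σwᵢ·d·d = 447, Σwᵢ·d·1/d = 14, Σwᵢ·1/d·1/d = 15463/5184.
For MᵀWf: Σwᵢ·d·f = -914, Σwᵢ·1/d·f = -225/8.
Normal equations: [[447, 14]; [14, 15463/5184]]·[a, b]ᵀ = [-914, -225/8]ᵀ.
Eliminating b: (15463/5184)·(row 1) − 14·(row 2) gives (1965299/1728)·a = (15463/5184)·(-914) − 14·(-225/8) = -6045991/2592, so a = -1727426/842271.
Then b = ((-225/8) − 14·(-1727426/842271))/(15463/5184) = 387288/1965299.

b = 0.197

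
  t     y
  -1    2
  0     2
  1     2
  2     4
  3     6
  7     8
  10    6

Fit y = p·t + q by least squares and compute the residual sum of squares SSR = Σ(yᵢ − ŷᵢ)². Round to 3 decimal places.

Setting ∂/∂p … = 0 gives: 164·p + 22·q = 142;  22·p + 7·q = 30.
(Σt·t = 164, Σt = 22, Σ1 = 7, Σt·y = 142, Σy = 30.)
Determinant 164·7 − 22² = 664.
p = (142·7 − 22·30)/664 = 167/332; q = (164·30 − 22·142)/664 = 449/166.
Residuals: -67/332, -117/166, -401/332, 24/83, 593/332, 589/332, -144/83; SSR = 1897/166.

SSR = 11.428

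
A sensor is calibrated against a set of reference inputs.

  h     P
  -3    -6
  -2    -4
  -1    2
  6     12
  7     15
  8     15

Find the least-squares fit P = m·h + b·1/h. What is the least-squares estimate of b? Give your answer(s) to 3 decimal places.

The normal equations are: 163·m + 6·b = 321;  6·m + (40217/28224)·b = 449/56.
Eliminating b: (40217/28224)·(row 1) − 6·(row 2) gives (5539307/28224)·m = (40217/28224)·321 − 6·(449/56) = 3850627/9408, so m = 312213/149711.
Then b = ((449/56) − 6·(312213/149711))/(40217/28224) = -472248/149711.

b = -3.154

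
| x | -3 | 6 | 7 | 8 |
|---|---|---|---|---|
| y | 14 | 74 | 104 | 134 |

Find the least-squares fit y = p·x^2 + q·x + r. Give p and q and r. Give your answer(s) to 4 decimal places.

Setting ∂/∂p … = 0 gives: 7874·p + 1044·q + 158·r = 16462;  1044·p + 158·q + 18·r = 2202;  158·p + 18·q + 4·r = 326.
(Σx^2·x^2 = 7874, Σx^2·x = 1044, Σx^2 = 158, Σx·x = 158, Σx = 18, Σ1 = 4, Σx^2·y = 16462, Σx·y = 2202, Σy = 326.)
Row-reducing yields p = 15645/7426, q = 3225/7426, r = -27271/7426.

p = 2.1068, q = 0.4343, r = -3.6724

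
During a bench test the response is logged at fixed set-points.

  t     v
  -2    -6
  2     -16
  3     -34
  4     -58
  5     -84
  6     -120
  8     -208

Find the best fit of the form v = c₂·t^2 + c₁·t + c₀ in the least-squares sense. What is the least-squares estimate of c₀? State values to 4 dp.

c₀ = 0.5388

XᵀX·[c₂, c₁, c₀]ᵀ = Xᵀv reads: 6386·c₂ + 944·c₁ + 158·c₀ = -21054;  944·c₂ + 158·c₁ + 26·c₀ = -3158;  158·c₂ + 26·c₁ + 7·c₀ = -526.
Solving the 3×3 system (Gaussian elimination) gives c₂ = -6695/2283, c₁ = -5833/2283, c₀ = 410/761.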